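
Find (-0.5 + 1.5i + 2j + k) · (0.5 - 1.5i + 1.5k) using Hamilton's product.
0.5 + 4.5i - 2.75j + 2.75k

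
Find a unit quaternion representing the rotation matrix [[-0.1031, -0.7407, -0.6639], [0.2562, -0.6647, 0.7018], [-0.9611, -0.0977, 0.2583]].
0.3502 - 0.5708i + 0.2122j + 0.7117k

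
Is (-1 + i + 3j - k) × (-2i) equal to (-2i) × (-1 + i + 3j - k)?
No: pq = 2 + 2i + 2j + 6k ≠ 2 + 2i - 2j - 6k = qp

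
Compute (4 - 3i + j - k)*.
4 + 3i - j + k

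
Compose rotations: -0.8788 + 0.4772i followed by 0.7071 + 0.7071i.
-0.9588 - 0.284i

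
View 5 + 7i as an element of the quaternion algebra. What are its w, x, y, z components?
5 + 7i + 0j + 0k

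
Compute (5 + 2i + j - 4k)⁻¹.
0.1087 - 0.0435i - 0.0217j + 0.087k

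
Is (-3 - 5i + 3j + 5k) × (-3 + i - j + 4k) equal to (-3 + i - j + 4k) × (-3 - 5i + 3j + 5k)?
No: pq = -3 + 29i + 19j - 25k ≠ -3 - 5i - 31j - 29k = qp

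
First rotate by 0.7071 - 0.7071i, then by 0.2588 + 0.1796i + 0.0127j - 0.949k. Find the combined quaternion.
0.31 - 0.056i + 0.68j - 0.6621k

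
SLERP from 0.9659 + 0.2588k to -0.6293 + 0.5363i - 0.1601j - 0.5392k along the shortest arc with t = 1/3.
0.9043 - 0.1936i + 0.0578j + 0.3761k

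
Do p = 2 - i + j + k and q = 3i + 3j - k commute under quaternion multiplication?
No: pq = 1 + 2i + 8j - 8k ≠ 1 + 10i + 4j + 4k = qp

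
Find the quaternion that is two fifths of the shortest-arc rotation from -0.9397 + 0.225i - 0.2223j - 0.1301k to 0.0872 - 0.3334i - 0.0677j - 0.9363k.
-0.8044 + 0.3743i - 0.1389j + 0.44k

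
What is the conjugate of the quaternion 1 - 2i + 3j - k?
1 + 2i - 3j + k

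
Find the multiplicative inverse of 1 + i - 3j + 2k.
0.0667 - 0.0667i + 0.2j - 0.1333k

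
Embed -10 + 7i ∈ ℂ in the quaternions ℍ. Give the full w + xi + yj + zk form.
-10 + 7i + 0j + 0k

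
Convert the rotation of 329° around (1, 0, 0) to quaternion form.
-0.9636 + 0.2672i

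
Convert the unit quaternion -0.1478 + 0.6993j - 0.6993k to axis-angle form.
axis = (0, √2/2, -√2/2), θ = 197°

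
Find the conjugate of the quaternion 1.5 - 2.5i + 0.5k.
1.5 + 2.5i - 0.5k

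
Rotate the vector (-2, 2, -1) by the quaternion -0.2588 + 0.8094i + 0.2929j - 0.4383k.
(0.467, -2.953, 0.246)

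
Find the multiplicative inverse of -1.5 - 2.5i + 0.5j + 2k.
-0.1176 + 0.1961i - 0.0392j - 0.1569k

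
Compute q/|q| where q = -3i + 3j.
-0.7071i + 0.7071j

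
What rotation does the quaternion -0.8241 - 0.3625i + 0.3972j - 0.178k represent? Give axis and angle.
axis = (-0.64, 0.7012, -0.3142), θ = 291°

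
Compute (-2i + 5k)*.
2i - 5k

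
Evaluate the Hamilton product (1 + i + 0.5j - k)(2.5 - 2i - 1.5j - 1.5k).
3.75 - 1.75i + 3.25j - 4.5k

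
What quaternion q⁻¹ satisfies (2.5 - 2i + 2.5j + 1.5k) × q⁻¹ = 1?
0.1333 + 0.1067i - 0.1333j - 0.08k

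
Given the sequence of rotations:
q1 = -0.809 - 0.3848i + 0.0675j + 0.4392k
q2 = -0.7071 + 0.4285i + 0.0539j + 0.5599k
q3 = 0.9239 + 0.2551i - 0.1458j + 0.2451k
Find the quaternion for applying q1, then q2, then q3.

q2 · q1 = 0.4874 - 0.0887i - 0.495j - 0.7139k
q3 · q2 · q1 = 0.5757 + 0.2678i - 0.368j - 0.6793k
0.5757 + 0.2678i - 0.368j - 0.6793k


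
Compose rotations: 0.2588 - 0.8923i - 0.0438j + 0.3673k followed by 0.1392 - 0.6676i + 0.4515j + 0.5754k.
-0.7512 - 0.1059i - 0.1575j + 0.6322k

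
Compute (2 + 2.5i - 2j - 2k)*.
2 - 2.5i + 2j + 2k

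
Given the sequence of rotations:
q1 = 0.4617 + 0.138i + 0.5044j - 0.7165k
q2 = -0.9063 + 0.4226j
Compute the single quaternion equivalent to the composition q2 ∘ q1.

q2 · q1 = -0.6316 - 0.4279i - 0.262j + 0.591k
-0.6316 - 0.4279i - 0.262j + 0.591k


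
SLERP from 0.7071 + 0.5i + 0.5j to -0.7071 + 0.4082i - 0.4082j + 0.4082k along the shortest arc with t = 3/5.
0.812 - 0.0422i + 0.5119j - 0.2771k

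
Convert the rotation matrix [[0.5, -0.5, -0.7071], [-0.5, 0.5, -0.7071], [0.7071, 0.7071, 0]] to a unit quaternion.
0.7071 + 0.5i - 0.5j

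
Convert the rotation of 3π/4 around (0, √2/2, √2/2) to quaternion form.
0.3827 + 0.6533j + 0.6533k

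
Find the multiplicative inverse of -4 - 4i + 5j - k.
-0.069 + 0.069i - 0.0862j + 0.0172k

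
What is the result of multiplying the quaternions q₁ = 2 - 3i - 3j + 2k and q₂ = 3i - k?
11 + 9i + 3j + 7k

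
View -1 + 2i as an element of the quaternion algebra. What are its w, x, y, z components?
-1 + 2i + 0j + 0k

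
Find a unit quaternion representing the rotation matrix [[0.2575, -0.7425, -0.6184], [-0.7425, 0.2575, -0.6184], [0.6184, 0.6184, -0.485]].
0.5074 + 0.6093i - 0.6093j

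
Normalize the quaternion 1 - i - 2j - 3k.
0.2582 - 0.2582i - 0.5164j - 0.7746k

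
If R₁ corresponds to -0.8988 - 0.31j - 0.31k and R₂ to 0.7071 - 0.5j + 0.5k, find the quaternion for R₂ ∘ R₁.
-0.6355 + 0.31i + 0.2302j - 0.6686k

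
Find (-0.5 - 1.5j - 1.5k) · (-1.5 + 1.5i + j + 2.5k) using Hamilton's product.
6 - 3i - 0.5j + 3.25k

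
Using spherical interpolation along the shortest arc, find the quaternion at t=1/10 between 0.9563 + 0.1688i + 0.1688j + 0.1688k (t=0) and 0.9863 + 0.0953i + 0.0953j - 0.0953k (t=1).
0.9629 + 0.162i + 0.162j + 0.1427k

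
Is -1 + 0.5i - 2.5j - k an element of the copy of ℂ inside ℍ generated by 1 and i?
No. The quaternion -1 + 0.5i - 2.5j - k has j-coefficient y = -2.5 and k-coefficient z = -1, not both zero, so it does not lie in the complex subalgebra spanned by 1 and i.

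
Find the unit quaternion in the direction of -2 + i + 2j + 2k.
-0.5547 + 0.2774i + 0.5547j + 0.5547k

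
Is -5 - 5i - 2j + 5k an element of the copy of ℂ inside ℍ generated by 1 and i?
No. The quaternion -5 - 5i - 2j + 5k has j-coefficient y = -2 and k-coefficient z = 5, not both zero, so it does not lie in the complex subalgebra spanned by 1 and i.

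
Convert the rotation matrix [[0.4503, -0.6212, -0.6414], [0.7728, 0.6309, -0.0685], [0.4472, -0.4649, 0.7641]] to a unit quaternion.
0.8434 - 0.1175i - 0.3227j + 0.4132k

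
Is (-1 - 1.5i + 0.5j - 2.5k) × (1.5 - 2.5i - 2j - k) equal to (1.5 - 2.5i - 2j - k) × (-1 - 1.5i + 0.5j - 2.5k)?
No: pq = -6.75 - 5.25i + 7.5j + 1.5k ≠ -6.75 + 5.75i - 2j - 7k = qp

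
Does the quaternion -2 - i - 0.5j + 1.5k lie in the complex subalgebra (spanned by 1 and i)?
No. The quaternion -2 - i - 0.5j + 1.5k has j-coefficient y = -0.5 and k-coefficient z = 1.5, not both zero, so it does not lie in the complex subalgebra spanned by 1 and i.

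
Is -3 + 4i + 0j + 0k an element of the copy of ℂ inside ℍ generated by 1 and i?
Yes. The quaternion -3 + 4i has j- and k-coefficients y = z = 0, so it lies in the complex subalgebra spanned by 1 and i.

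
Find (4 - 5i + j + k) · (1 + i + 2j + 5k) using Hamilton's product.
2 + 2i + 35j + 10k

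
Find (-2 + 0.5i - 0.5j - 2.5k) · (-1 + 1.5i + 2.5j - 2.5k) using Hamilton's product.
-3.75 + 4i - 7j + 9.5k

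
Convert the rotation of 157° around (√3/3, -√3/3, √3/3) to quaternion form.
0.1994 + 0.5658i - 0.5658j + 0.5658k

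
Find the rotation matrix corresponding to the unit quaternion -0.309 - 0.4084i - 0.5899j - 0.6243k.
[[-0.4755, 0.096, 0.8745], [0.8676, -0.1131, 0.4842], [0.1454, 0.9889, -0.0295]]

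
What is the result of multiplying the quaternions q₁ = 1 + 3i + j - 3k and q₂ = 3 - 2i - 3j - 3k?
3 - 5i + 15j - 19k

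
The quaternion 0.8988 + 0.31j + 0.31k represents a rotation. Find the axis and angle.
axis = (0, √2/2, √2/2), θ = 52°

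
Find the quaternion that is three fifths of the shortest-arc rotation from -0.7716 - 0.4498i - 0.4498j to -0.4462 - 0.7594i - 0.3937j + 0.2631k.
-0.5971 - 0.6569i - 0.4307j + 0.1627k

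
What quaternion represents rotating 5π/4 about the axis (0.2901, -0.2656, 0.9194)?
-0.3827 + 0.268i - 0.2454j + 0.8494k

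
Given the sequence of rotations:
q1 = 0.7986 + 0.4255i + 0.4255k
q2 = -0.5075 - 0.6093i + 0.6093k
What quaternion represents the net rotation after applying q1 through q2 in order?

q2 · q1 = -0.4053 - 0.7025i + 0.5185j + 0.2706k
-0.4053 - 0.7025i + 0.5185j + 0.2706k


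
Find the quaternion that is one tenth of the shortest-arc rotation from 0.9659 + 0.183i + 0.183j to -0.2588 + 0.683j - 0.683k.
0.9759 + 0.1778i + 0.0786j + 0.0992k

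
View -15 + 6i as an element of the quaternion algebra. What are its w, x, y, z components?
-15 + 6i + 0j + 0k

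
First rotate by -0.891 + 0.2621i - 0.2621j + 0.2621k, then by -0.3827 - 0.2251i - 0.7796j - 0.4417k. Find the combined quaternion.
0.3114 - 0.2198i + 0.7382j + 0.5566k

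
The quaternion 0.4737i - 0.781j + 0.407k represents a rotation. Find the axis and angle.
axis = (0.4737, -0.781, 0.407), θ = π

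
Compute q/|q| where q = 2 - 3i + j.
0.5345 - 0.8018i + 0.2673j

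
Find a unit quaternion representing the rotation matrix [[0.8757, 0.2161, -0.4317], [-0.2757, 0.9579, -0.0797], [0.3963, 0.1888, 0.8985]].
0.9659 + 0.0695i - 0.2143j - 0.1273k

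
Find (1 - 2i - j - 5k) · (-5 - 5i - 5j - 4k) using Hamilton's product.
-40 - 16i + 17j + 26k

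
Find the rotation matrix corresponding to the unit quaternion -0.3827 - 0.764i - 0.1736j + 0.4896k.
[[0.4603, 0.64, -0.6152], [-0.1095, -0.6468, -0.7548], [-0.881, 0.4148, -0.2277]]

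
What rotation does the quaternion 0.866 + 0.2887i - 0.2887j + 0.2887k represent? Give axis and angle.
axis = (√3/3, -√3/3, √3/3), θ = π/3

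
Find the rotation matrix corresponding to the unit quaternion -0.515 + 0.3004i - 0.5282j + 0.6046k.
[[-0.2891, 0.3054, 0.9073], [-0.9401, 0.0884, -0.3293], [-0.1808, -0.9481, 0.2615]]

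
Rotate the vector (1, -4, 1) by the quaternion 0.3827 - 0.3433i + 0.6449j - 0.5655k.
(0.45, -1.841, 3.796)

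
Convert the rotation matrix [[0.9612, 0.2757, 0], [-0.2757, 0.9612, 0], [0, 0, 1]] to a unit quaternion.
0.9903 - 0.1392k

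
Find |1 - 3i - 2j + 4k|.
√30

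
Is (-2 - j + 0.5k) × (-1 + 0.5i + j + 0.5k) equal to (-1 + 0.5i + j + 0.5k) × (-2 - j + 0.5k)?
No: pq = 2.75 - 2i - 0.75j - k ≠ 2.75 - 1.25j - 2k = qp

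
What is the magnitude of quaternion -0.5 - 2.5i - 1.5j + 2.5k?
√15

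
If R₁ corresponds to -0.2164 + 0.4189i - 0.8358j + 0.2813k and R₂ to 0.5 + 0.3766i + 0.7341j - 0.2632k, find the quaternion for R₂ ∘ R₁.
0.4216 + 0.1145i - 0.793j - 0.4247k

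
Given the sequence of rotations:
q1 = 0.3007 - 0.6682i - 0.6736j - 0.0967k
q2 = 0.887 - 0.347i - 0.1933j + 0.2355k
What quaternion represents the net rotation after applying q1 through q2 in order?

q2 · q1 = -0.0726 - 0.5197i - 0.8465j + 0.0896k
-0.0726 - 0.5197i - 0.8465j + 0.0896k


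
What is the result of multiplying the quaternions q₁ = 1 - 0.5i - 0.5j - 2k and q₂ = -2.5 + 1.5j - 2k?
-5.75 + 5.25i + 1.75j + 2.25k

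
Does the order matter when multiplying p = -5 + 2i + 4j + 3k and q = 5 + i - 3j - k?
Yes: pq = -12 + 10i + 40j + 10k ≠ -12 + 30j + 30k = qp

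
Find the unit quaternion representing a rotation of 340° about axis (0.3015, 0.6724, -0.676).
-0.9848 + 0.0524i + 0.1168j - 0.1174k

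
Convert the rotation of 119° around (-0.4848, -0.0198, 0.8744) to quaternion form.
0.5075 - 0.4177i - 0.0171j + 0.7534k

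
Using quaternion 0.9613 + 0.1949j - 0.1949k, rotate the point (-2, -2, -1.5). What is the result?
(-3.008, -0.985, -0.485)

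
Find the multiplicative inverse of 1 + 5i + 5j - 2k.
0.0182 - 0.0909i - 0.0909j + 0.0364k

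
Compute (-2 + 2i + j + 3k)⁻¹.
-0.1111 - 0.1111i - 0.0556j - 0.1667k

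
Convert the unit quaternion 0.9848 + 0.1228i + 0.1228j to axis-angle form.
axis = (√2/2, √2/2, 0), θ = 20°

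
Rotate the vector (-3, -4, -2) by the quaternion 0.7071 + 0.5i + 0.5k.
(0.328, -0.707, -5.328)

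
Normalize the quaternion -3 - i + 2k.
-0.8018 - 0.2673i + 0.5345k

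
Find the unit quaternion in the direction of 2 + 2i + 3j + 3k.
0.3922 + 0.3922i + 0.5883j + 0.5883k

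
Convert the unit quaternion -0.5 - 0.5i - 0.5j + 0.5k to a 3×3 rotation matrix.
[[0, 1, 0], [0, 0, -1], [-1, 0, 0]]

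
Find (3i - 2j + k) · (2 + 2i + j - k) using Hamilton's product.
-3 + 7i + j + 9k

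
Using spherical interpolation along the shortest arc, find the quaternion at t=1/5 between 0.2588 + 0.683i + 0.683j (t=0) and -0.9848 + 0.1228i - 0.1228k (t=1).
0.5124 + 0.5893i + 0.6237j + 0.0344k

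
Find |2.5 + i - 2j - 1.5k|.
3.674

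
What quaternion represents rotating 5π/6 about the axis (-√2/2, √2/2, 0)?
0.2588 - 0.683i + 0.683j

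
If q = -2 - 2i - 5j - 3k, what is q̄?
-2 + 2i + 5j + 3k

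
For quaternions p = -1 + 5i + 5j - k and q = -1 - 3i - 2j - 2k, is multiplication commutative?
No: pq = 24 - 14i + 10j + 8k ≠ 24 + 10i - 16j - 2k = qp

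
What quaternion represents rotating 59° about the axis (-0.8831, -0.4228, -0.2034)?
0.8704 - 0.4349i - 0.2082j - 0.1002k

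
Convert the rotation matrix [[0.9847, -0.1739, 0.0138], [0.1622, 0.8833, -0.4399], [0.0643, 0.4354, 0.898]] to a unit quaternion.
0.9703 + 0.2255i - 0.013j + 0.0866k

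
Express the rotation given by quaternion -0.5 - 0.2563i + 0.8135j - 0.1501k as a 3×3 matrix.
[[-0.3686, -0.5671, -0.7366], [-0.2669, 0.8236, -0.5005], [0.8904, 0.0121, -0.4549]]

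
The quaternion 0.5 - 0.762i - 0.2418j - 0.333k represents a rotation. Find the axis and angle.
axis = (-0.8799, -0.2792, -0.3845), θ = 2π/3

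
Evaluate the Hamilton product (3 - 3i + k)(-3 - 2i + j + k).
-16 + 2i + 4j - 3k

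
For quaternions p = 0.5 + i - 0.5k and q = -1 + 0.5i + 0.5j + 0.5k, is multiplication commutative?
No: pq = -0.75 - 0.5i - 0.5j + 1.25k ≠ -0.75 - i + j + 0.25k = qp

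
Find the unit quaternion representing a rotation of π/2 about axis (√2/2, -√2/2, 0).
0.7071 + 0.5i - 0.5j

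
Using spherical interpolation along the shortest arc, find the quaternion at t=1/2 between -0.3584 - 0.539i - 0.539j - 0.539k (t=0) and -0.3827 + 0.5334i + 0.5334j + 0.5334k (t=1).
0.0131 - 0.5773i - 0.5773j - 0.5773k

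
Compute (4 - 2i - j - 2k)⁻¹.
0.16 + 0.08i + 0.04j + 0.08k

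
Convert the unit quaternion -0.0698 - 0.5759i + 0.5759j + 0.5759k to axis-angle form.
axis = (-√3/3, √3/3, √3/3), θ = 188°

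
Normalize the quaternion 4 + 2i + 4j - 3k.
0.5963 + 0.2981i + 0.5963j - 0.4472k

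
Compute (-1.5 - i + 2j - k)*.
-1.5 + i - 2j + k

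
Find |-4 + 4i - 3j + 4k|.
√57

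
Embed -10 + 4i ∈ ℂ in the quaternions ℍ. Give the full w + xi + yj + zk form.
-10 + 4i + 0j + 0k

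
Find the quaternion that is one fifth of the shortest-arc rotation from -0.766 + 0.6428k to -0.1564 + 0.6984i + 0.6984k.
-0.6866 + 0.163i + 0.7085k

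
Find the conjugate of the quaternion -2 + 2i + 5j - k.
-2 - 2i - 5j + k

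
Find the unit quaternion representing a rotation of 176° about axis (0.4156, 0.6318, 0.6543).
0.0349 + 0.4153i + 0.6314j + 0.6539k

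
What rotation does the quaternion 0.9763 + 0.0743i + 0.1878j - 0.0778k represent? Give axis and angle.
axis = (0.3433, 0.8677, -0.3595), θ = 25°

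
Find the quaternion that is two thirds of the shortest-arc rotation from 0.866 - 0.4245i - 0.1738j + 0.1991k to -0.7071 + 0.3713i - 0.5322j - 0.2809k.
0.8113 - 0.415i + 0.3111j + 0.2697k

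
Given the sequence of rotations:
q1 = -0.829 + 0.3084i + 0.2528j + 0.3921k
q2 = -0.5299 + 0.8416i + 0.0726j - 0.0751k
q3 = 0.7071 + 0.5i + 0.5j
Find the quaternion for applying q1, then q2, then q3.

q2 · q1 = 0.1908 - 0.8137i - 0.5473j + 0.0449k
q3 · q2 · q1 = 0.8154 - 0.4575i - 0.314j + 0.1649k
0.8154 - 0.4575i - 0.314j + 0.1649k


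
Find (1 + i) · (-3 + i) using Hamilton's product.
-4 - 2i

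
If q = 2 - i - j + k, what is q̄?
2 + i + j - k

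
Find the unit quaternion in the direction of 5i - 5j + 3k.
0.6509i - 0.6509j + 0.3906k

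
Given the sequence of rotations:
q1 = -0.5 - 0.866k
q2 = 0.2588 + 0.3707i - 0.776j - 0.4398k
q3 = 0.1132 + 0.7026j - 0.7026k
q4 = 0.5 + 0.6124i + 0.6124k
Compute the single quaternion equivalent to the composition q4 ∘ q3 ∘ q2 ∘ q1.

q2 · q1 = -0.5103 + 0.4867i + 0.709j - 0.0042k
q3 · q2 · q1 = -0.5589 + 0.5503i - 0.6202j + 0.0161k
q4 · q3 · q2 · q1 = -0.6263 + 0.3127i + 0.017j - 0.714k
-0.6263 + 0.3127i + 0.017j - 0.714k


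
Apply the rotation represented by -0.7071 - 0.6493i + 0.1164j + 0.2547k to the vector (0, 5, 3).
(-0.441, -2.441, 5.277)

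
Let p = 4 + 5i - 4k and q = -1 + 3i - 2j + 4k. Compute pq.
-3 - i - 40j + 10k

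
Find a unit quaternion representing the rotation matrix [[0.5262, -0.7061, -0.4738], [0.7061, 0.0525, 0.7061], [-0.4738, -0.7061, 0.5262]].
0.7254 - 0.4867i + 0.4867k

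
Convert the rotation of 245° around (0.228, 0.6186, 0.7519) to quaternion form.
-0.5373 + 0.1923i + 0.5217j + 0.6341k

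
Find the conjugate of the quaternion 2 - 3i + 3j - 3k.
2 + 3i - 3j + 3k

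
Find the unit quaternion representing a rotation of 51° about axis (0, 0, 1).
0.9026 + 0.4305k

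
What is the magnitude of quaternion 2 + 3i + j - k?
√15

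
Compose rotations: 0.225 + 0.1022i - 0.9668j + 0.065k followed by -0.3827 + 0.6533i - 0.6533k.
-0.1104 - 0.5237i + 0.2608j - 0.8035k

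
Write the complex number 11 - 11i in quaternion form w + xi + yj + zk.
11 - 11i + 0j + 0k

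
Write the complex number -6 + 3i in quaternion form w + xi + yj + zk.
-6 + 3i + 0j + 0k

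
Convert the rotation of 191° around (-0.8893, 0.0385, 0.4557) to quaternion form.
-0.0958 - 0.8852i + 0.0383j + 0.4536k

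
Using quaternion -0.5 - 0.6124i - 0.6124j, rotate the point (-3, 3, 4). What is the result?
(3.95, -3.95, 1.674)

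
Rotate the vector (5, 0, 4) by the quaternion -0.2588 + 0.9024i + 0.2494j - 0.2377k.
(1.581, 4.26, -4.512)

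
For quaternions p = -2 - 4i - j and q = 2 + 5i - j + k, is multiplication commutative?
No: pq = 15 - 19i + 4j + 7k ≠ 15 - 17i - 4j - 11k = qp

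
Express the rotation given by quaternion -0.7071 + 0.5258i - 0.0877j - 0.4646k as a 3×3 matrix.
[[0.5529, -0.7493, -0.3645], [0.5648, 0.0154, 0.8251], [-0.6126, -0.6621, 0.4317]]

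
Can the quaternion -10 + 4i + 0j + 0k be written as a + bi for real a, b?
Yes. The quaternion -10 + 4i has j- and k-coefficients y = z = 0, so it lies in the complex subalgebra spanned by 1 and i.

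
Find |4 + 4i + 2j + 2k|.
√40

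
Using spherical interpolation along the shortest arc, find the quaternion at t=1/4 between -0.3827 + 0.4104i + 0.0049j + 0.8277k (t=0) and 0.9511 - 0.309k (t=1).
-0.5765 + 0.3275i + 0.0039j + 0.7486k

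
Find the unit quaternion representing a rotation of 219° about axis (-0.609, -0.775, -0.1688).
-0.3338 - 0.5741i - 0.7305j - 0.1591k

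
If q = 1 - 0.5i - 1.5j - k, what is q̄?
1 + 0.5i + 1.5j + k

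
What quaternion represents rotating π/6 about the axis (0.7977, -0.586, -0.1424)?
0.9659 + 0.2065i - 0.1517j - 0.0369k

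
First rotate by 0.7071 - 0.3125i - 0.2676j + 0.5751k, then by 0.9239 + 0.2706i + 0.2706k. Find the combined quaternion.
0.5822 - 0.025i - 0.4874j + 0.6503k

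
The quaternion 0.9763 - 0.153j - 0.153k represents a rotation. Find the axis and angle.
axis = (0, -√2/2, -√2/2), θ = 25°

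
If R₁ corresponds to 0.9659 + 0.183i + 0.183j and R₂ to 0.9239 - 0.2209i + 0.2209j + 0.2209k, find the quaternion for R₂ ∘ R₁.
0.8924 - 0.0847i + 0.4229j + 0.1325k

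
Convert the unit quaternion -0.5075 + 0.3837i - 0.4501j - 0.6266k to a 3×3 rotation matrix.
[[-0.1904, -0.9814, -0.024], [0.2906, -0.0797, 0.9535], [-0.9377, 0.1746, 0.3004]]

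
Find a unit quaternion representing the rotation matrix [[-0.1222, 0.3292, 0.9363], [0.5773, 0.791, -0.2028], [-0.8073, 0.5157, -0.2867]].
0.5878 + 0.3056i + 0.7416j + 0.1055k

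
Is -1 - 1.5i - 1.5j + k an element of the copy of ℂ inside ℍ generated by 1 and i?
No. The quaternion -1 - 1.5i - 1.5j + k has j-coefficient y = -1.5 and k-coefficient z = 1, not both zero, so it does not lie in the complex subalgebra spanned by 1 and i.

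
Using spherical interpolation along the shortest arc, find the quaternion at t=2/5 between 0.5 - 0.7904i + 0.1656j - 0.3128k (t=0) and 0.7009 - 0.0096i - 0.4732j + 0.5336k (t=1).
0.7745 - 0.6157i - 0.1343j + 0.0541k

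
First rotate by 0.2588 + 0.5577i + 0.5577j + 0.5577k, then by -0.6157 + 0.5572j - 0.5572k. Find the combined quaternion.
-0.1593 + 0.2781i - 0.5099j - 0.7983k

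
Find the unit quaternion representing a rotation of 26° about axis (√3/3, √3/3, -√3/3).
0.9744 + 0.1299i + 0.1299j - 0.1299k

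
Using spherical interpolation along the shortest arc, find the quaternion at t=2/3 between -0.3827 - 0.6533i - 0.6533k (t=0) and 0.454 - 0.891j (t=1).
-0.5442 - 0.2977i + 0.7257j - 0.2977k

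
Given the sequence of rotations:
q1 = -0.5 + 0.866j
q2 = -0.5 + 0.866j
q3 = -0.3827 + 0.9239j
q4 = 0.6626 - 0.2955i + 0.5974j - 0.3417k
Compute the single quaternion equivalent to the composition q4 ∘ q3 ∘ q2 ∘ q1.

q2 · q1 = -0.5 - 0.866j
q3 · q2 · q1 = 0.9914 - 0.1305j
q4 · q3 · q2 · q1 = 0.7349 - 0.3376i + 0.5058j - 0.3002k
0.7349 - 0.3376i + 0.5058j - 0.3002k


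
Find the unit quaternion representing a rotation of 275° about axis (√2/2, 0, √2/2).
-0.7373 + 0.4777i + 0.4777k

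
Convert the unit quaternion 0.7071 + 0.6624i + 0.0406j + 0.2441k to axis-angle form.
axis = (0.9368, 0.0574, 0.3452), θ = π/2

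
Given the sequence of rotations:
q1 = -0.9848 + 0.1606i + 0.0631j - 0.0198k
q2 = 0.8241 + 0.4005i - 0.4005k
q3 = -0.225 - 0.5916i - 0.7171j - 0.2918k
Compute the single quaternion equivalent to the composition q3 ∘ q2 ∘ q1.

q2 · q1 = -0.8838 - 0.2368i - 0.0044j + 0.4034k
q3 · q2 · q1 = 0.1733 + 0.2856i + 0.9425j - 0.0001k
0.1733 + 0.2856i + 0.9425j - 0.0001k


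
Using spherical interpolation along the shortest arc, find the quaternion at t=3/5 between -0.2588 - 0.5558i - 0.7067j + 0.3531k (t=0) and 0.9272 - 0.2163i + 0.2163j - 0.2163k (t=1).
-0.7877 - 0.1232i - 0.5057j + 0.3296k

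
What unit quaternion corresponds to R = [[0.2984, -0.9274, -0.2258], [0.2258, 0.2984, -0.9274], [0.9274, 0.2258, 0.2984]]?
0.6883 + 0.4188i - 0.4188j + 0.4188k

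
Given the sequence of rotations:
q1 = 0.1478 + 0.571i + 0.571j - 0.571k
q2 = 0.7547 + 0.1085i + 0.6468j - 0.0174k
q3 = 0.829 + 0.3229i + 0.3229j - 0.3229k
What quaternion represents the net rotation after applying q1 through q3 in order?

q2 · q1 = -0.3297 + 0.0876i + 0.5785j - 0.7409k
q3 · q2 · q1 = -0.7276 - 0.0863i + 0.5841j - 0.3492k
-0.7276 - 0.0863i + 0.5841j - 0.3492k


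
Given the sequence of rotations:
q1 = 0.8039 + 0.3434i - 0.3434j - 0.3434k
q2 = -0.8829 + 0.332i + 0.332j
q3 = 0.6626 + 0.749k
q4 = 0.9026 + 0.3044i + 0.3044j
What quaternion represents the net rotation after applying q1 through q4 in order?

q2 · q1 = -0.7098 - 0.1503i + 0.6841j + 0.0752k
q3 · q2 · q1 = -0.5266 - 0.612i + 0.3407j - 0.4818k
q4 · q3 · q2 · q1 = -0.3927 - 0.8593i + 0.2939j - 0.1449k
-0.3927 - 0.8593i + 0.2939j - 0.1449k


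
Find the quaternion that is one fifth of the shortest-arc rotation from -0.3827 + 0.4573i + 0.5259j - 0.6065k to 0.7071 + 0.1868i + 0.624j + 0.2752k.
-0.5771 + 0.3754i + 0.3071j - 0.6571k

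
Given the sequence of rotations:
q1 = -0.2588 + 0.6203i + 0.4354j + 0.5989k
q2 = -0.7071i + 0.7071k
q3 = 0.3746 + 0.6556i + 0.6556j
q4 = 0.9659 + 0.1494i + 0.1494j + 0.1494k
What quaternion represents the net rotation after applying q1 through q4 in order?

q2 · q1 = 0.0151 - 0.1249i + 0.8621j - 0.4909k
q3 · q2 · q1 = -0.4777 - 0.3587i + 0.6547j + 0.4632k
q4 · q3 · q2 · q1 = -0.5748 - 0.4464i + 0.4382j + 0.5274k
-0.5748 - 0.4464i + 0.4382j + 0.5274k


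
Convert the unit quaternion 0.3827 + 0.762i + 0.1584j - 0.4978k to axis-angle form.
axis = (0.8248, 0.1715, -0.5388), θ = 3π/4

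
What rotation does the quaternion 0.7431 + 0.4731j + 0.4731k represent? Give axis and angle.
axis = (0, √2/2, √2/2), θ = 84°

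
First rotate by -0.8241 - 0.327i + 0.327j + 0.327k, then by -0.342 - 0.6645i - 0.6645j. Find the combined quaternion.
0.2818 + 0.4422i + 0.6531j - 0.5464k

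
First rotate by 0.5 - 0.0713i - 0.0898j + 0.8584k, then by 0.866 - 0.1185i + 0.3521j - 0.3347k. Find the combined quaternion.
0.7435 + 0.1512i + 0.2239j + 0.6118k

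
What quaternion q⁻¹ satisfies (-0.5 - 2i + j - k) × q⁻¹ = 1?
-0.08 + 0.32i - 0.16j + 0.16k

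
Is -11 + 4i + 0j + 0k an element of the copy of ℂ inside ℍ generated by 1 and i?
Yes. The quaternion -11 + 4i has j- and k-coefficients y = z = 0, so it lies in the complex subalgebra spanned by 1 and i.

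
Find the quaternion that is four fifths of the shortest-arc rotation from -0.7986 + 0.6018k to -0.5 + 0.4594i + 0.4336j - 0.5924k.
-0.7109 + 0.4322i + 0.4079j - 0.3761k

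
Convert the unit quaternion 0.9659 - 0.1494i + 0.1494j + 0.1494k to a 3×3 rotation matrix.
[[0.9107, -0.3333, 0.244], [0.244, 0.9107, 0.3333], [-0.3333, -0.244, 0.9107]]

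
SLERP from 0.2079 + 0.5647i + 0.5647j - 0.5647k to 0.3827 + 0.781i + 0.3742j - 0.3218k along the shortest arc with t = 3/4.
0.3442 + 0.7385i + 0.4294j - 0.3896k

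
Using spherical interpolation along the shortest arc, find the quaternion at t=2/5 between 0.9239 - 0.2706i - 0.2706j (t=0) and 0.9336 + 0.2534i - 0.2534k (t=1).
0.9775 - 0.0624i - 0.1701j - 0.1077k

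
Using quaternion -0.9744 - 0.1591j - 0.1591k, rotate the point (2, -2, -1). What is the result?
(2.108, -1.329, -1.671)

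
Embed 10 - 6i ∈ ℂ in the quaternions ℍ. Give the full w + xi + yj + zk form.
10 - 6i + 0j + 0k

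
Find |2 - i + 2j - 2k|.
√13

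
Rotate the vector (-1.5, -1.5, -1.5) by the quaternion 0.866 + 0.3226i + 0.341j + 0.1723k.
(-1.997, -1.215, -1.134)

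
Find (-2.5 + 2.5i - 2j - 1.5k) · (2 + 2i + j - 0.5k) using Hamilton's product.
-8.75 + 2.5i - 8.25j + 4.75k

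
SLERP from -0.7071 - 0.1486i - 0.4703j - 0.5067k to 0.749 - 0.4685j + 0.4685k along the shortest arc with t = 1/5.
-0.7786 - 0.1266i - 0.2902j - 0.5418k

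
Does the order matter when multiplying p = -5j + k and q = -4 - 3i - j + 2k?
Yes: pq = -7 - 9i + 17j - 19k ≠ -7 + 9i + 23j + 11k = qp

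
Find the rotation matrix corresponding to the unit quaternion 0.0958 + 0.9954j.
[[-0.9816, 0, 0.1907], [0, 1, 0], [-0.1907, 0, -0.9816]]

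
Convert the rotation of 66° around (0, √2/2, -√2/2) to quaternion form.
0.8387 + 0.3851j - 0.3851k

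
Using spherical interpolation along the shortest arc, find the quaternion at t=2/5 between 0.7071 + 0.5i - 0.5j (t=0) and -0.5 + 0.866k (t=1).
0.7503 + 0.3547i - 0.3547j - 0.4306k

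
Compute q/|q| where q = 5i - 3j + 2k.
0.8111i - 0.4867j + 0.3244k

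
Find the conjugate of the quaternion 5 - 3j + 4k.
5 + 3j - 4k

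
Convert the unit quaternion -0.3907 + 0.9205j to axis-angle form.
axis = (0, 1, 0), θ = 226°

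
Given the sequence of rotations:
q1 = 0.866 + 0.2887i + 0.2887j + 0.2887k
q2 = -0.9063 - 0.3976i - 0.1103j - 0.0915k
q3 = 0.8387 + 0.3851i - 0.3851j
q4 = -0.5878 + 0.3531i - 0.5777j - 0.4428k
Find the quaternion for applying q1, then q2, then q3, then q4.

q2 · q1 = -0.6118 - 0.6114i - 0.2688j - 0.4238k
q3 · q2 · q1 = -0.3812 - 0.5852i + 0.1734j - 0.6944k
q4 · q3 · q2 · q1 = 0.2234 + 0.6873i + 0.6226j + 0.3001k
0.2234 + 0.6873i + 0.6226j + 0.3001k


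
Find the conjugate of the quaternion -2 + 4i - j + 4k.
-2 - 4i + j - 4k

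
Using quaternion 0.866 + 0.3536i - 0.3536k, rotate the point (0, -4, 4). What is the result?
(-3.45, -4.449, 0.55)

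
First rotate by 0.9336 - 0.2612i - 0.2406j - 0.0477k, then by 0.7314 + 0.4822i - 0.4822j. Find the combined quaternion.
0.6928 + 0.2821i - 0.6032j - 0.2769k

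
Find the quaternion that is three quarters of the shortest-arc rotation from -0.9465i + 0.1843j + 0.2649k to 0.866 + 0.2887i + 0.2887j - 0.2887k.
-0.7388 - 0.5556i - 0.1861j + 0.3329k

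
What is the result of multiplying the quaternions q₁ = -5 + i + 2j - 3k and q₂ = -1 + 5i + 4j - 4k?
-20 - 22i - 33j + 17k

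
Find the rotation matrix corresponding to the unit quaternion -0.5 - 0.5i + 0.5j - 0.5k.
[[0, -1, 0], [0, 0, -1], [1, 0, 0]]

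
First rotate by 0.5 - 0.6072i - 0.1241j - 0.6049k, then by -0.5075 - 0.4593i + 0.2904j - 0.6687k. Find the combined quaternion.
-0.9011 - 0.1801i + 0.3364j + 0.206k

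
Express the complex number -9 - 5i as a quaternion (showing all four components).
-9 - 5i + 0j + 0k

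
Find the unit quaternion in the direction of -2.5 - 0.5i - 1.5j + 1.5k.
-0.7538 - 0.1508i - 0.4523j + 0.4523k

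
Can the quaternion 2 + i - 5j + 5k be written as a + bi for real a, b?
No. The quaternion 2 + i - 5j + 5k has j-coefficient y = -5 and k-coefficient z = 5, not both zero, so it does not lie in the complex subalgebra spanned by 1 and i.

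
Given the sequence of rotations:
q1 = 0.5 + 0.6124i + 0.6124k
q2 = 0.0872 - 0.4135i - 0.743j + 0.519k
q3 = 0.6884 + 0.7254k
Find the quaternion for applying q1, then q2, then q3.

q2 · q1 = -0.021 - 0.6084i + 0.1996j + 0.7679k
q3 · q2 · q1 = -0.5715 - 0.5636i - 0.3039j + 0.5134k
-0.5715 - 0.5636i - 0.3039j + 0.5134k


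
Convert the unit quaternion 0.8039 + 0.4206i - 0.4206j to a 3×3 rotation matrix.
[[0.6462, -0.3538, -0.6762], [-0.3538, 0.6462, -0.6762], [0.6762, 0.6762, 0.2924]]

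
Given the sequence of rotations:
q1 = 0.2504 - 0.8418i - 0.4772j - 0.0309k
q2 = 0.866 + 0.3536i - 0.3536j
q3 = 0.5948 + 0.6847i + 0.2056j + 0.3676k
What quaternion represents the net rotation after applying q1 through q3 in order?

q2 · q1 = 0.3458 - 0.6295i - 0.4909j - 0.4932k
q3 · q2 · q1 = 0.9189 - 0.0586i - 0.1146j - 0.3729k
0.9189 - 0.0586i - 0.1146j - 0.3729k


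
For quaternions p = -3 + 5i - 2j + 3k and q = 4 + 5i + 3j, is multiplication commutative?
No: pq = -31 - 4i - 2j + 37k ≠ -31 + 14i - 32j - 13k = qp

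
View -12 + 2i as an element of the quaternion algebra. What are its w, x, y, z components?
-12 + 2i + 0j + 0k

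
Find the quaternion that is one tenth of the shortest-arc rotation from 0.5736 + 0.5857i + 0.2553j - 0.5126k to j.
0.5488 + 0.5604i + 0.3797j - 0.4905k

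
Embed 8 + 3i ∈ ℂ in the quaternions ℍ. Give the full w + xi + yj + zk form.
8 + 3i + 0j + 0k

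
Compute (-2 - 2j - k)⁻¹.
-0.2222 + 0.2222j + 0.1111k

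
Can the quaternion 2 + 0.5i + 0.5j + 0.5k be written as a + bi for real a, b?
No. The quaternion 2 + 0.5i + 0.5j + 0.5k has j-coefficient y = 0.5 and k-coefficient z = 0.5, not both zero, so it does not lie in the complex subalgebra spanned by 1 and i.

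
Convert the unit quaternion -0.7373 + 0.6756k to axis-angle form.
axis = (0, 0, 1), θ = 275°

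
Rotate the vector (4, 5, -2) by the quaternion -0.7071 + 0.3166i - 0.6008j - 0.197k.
(-3.943, 1.833, -5.108)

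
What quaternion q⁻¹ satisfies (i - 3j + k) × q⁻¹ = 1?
-0.0909i + 0.2727j - 0.0909k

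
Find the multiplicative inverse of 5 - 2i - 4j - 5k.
0.0714 + 0.0286i + 0.0571j + 0.0714k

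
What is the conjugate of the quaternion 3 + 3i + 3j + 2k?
3 - 3i - 3j - 2k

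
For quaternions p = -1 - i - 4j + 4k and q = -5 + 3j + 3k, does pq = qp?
No: pq = 5 - 19i + 20j - 26k ≠ 5 + 29i + 14j - 20k = qp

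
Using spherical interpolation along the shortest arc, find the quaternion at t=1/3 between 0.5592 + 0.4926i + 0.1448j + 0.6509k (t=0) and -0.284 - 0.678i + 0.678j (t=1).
0.5437 + 0.6552i - 0.169j + 0.4966k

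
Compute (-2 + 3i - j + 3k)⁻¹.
-0.087 - 0.1304i + 0.0435j - 0.1304k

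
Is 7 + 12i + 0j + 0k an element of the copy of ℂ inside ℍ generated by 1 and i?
Yes. The quaternion 7 + 12i has j- and k-coefficients y = z = 0, so it lies in the complex subalgebra spanned by 1 and i.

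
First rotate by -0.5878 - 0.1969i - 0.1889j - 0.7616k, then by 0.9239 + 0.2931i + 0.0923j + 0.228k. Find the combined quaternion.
-0.2943 - 0.3814i - 0.0504j - 0.8749k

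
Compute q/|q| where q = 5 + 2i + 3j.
0.8111 + 0.3244i + 0.4867j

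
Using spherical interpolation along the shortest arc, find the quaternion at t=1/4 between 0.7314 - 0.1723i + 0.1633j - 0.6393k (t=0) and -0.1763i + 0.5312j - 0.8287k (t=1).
0.5808 - 0.1866i + 0.2795j - 0.7414k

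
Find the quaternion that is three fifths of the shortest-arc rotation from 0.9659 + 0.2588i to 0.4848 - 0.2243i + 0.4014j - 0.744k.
0.8074 - 0.0305i + 0.2798j - 0.5186k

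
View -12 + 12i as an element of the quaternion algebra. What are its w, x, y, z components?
-12 + 12i + 0j + 0k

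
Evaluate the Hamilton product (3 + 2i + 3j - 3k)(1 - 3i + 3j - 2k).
-6 - 4i + 25j + 6k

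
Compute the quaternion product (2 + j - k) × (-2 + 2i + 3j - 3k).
-10 + 4i + 2j - 6k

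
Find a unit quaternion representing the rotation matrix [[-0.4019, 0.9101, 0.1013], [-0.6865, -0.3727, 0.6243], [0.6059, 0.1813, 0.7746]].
-0.5 + 0.2215i + 0.2523j + 0.7983k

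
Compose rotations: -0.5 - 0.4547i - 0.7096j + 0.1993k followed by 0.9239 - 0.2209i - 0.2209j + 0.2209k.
-0.7632 - 0.1969i - 0.6016j + 0.13k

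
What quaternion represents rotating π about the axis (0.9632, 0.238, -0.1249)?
0.9632i + 0.238j - 0.1249k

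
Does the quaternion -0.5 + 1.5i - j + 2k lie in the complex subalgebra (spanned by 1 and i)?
No. The quaternion -0.5 + 1.5i - j + 2k has j-coefficient y = -1 and k-coefficient z = 2, not both zero, so it does not lie in the complex subalgebra spanned by 1 and i.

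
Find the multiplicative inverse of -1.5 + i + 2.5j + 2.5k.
-0.0952 - 0.0635i - 0.1587j - 0.1587k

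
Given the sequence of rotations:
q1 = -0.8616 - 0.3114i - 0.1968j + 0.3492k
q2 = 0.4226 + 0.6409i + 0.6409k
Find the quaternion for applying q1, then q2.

q2 · q1 = -0.3883 - 0.5577i - 0.5065j - 0.5308k
-0.3883 - 0.5577i - 0.5065j - 0.5308k


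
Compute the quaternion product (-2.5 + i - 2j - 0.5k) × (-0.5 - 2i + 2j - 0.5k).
7 + 6.5i - 2.5j - 0.5k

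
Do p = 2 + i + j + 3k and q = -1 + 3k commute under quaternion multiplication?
No: pq = -11 + 2i - 4j + 3k ≠ -11 - 4i + 2j + 3k = qp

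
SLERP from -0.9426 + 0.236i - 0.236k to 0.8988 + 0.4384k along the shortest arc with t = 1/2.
-0.9323 + 0.1195i - 0.3414k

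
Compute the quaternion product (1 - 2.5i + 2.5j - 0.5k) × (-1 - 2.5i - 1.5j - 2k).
-4.5 - 5.75i - 7.75j + 8.5k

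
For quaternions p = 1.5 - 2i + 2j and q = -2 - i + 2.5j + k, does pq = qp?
No: pq = -10 + 4.5i + 1.75j - 1.5k ≠ -10 + 0.5i - 2.25j + 4.5k = qp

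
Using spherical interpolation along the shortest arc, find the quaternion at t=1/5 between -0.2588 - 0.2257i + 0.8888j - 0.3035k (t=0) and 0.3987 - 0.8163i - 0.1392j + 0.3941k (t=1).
-0.3491 + 0.0234i + 0.8524j - 0.3887k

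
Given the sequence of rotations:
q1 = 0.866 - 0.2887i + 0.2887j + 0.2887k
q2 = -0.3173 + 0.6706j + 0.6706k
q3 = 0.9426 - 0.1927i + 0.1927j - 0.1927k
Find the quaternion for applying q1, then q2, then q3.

q2 · q1 = -0.662 + 0.0916i + 0.2955j + 0.6827k
q3 · q2 · q1 = -0.5317 + 0.4024i + 0.2649j + 0.6965k
-0.5317 + 0.4024i + 0.2649j + 0.6965k


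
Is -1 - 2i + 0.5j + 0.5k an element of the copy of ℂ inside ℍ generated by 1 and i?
No. The quaternion -1 - 2i + 0.5j + 0.5k has j-coefficient y = 0.5 and k-coefficient z = 0.5, not both zero, so it does not lie in the complex subalgebra spanned by 1 and i.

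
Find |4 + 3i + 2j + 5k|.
√54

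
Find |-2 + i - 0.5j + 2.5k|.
3.391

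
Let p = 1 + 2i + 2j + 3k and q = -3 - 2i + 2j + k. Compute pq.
-6 - 12i - 12j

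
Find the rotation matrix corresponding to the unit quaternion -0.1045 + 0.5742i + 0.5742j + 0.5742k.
[[-0.3188, 0.7794, 0.5394], [0.5394, -0.3188, 0.7794], [0.7794, 0.5394, -0.3188]]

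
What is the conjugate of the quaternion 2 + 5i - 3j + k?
2 - 5i + 3j - k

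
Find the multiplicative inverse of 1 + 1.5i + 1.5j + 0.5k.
0.1739 - 0.2609i - 0.2609j - 0.087k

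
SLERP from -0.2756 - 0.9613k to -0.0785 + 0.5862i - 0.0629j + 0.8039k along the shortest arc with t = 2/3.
-0.0444 - 0.4106i + 0.0441j - 0.9097k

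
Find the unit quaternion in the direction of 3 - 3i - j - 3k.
0.5669 - 0.5669i - 0.189j - 0.5669k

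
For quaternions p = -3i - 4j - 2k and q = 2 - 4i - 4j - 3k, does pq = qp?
No: pq = -34 - 2i - 9j - 8k ≠ -34 - 10i - 7j = qp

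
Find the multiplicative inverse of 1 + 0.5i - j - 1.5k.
0.2222 - 0.1111i + 0.2222j + 0.3333k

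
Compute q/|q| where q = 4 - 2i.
0.8944 - 0.4472i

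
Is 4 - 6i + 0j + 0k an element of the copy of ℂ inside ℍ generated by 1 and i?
Yes. The quaternion 4 - 6i has j- and k-coefficients y = z = 0, so it lies in the complex subalgebra spanned by 1 and i.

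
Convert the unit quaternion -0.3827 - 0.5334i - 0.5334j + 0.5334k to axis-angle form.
axis = (-√3/3, -√3/3, √3/3), θ = 5π/4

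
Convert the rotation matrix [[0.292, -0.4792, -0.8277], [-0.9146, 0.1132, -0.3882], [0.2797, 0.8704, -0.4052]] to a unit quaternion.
0.5 + 0.6293i - 0.5537j - 0.2177k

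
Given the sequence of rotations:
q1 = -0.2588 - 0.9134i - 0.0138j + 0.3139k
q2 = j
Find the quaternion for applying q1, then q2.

q2 · q1 = 0.0138 + 0.3139i - 0.2588j + 0.9134k
0.0138 + 0.3139i - 0.2588j + 0.9134k


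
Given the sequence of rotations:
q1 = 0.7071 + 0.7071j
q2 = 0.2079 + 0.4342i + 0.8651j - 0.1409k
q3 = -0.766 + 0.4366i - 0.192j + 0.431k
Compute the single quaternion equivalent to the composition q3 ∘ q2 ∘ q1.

q2 · q1 = -0.4647 + 0.4067i + 0.7587j + 0.2074k
q3 · q2 · q1 = 0.2347 - 0.8812i - 0.4072j + 0.0502k
0.2347 - 0.8812i - 0.4072j + 0.0502k


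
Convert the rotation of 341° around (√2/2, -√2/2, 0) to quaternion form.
-0.9863 + 0.1167i - 0.1167j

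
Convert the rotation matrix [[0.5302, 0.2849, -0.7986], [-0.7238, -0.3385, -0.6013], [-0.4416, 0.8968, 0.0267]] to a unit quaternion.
0.5519 + 0.6786i - 0.1617j - 0.4569k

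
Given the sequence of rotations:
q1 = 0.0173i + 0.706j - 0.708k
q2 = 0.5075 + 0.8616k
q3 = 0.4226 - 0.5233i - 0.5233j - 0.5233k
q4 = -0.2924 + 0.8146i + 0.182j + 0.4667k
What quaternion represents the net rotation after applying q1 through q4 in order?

q2 · q1 = 0.61 - 0.5995i + 0.3732j - 0.3593k
q3 · q2 · q1 = -0.0487 - 0.1892i - 0.0358j - 0.9801k
q4 · q3 · q2 · q1 = 0.6323 - 0.146i + 0.7117j + 0.2691k
0.6323 - 0.146i + 0.7117j + 0.2691k


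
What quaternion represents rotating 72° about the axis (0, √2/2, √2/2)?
0.809 + 0.4156j + 0.4156k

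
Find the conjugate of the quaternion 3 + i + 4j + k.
3 - i - 4j - k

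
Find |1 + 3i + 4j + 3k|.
√35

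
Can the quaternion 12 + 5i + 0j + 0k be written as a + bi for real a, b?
Yes. The quaternion 12 + 5i has j- and k-coefficients y = z = 0, so it lies in the complex subalgebra spanned by 1 and i.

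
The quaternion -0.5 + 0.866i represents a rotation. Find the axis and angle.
axis = (1, 0, 0), θ = 4π/3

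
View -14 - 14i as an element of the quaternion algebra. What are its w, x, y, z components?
-14 - 14i + 0j + 0k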